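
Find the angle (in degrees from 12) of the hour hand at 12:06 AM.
The hour hand moves 30 degrees per hour and 0.5 degrees per minute.
At 12:06: (0) x 30 + 6 x 0.5 = 0 + 3 = 3 degrees

Final answer: 3 degrees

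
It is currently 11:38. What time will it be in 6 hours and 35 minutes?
Starting time: 11:38
Adding 35 minutes to 38 minutes: 38 + 35 = 73 minutes = 1 hour and 13 minutes
Adding 6 hours: 11 + 6 + 1 (carry) = 18 - 12 = 6
Final time: 6:13

Final answer: 6:13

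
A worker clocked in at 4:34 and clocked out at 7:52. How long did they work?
From 4:34 to 7:52:
(7 x 60 + 52) - (4 x 60 + 34) = 472 - 274 = 198 minutes
= 3 hours and 18 minutes

Final answer: 3 hours and 18 minutes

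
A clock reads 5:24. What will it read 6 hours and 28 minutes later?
Starting time: 5:24
Adding 28 minutes to 24 minutes: 24 + 28 = 52 minutes
Adding 6 hours: 5 + 6 = 11
Final time: 11:52

Final answer: 11:52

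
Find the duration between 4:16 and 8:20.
From 4:16 to 8:20:
(8 x 60 + 20) - (4 x 60 + 16) = 500 - 256 = 244 minutes
= 4 hours and 4 minutes

Final answer: 4 hours and 4 minutes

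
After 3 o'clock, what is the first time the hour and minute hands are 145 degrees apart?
At t minutes past 3:00, the hour hand is at 30 x 3 + 0.5t degrees and the minute hand is at 6t degrees.
The smaller angle between them is 145 degrees when |30H - 5.5t| = 145 or |30H - 5.5t| = 215.
With H = 3, solve 30 x 3 - 5.5t = +/- target for each target:
  t = (30 x 3 - 145) / 5.5 = -10 (outside (0, 60))
  t = (30 x 3 + 145) / 5.5 = 42.73
  t = (30 x 3 - 215) / 5.5 = -22.73 (outside (0, 60))
  t = (30 x 3 + 215) / 5.5 = 55.45
Valid solutions in (0, 60): {42.73, 55.45} minutes.
The first occurrence is t = 42.73 minutes.
The hands form a 145-degree angle at 42.73 minutes past 3:00.

Final answer: 42.73 minutes past 3:00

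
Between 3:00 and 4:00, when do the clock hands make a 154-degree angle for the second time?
At t minutes past 3:00, the hour hand is at 30 x 3 + 0.5t degrees and the minute hand is at 6t degrees.
The smaller angle between them is 154 degrees when |30H - 5.5t| = 154 or |30H - 5.5t| = 206.
With H = 3, solve 30 x 3 - 5.5t = +/- target for each target:
  t = (30 x 3 - 154) / 5.5 = -11.64 (outside (0, 60))
  t = (30 x 3 + 154) / 5.5 = 44.36
  t = (30 x 3 - 206) / 5.5 = -21.09 (outside (0, 60))
  t = (30 x 3 + 206) / 5.5 = 53.82
Valid solutions in (0, 60): {44.36, 53.82} minutes.
The second occurrence is t = 53.82 minutes.
The hands form a 154-degree angle at 53.82 minutes past 3:00.

Final answer: 53.82 minutes past 3:00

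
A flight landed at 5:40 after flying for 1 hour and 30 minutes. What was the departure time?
Starting time: 5:40 = 340 total minutes past 12:00
Subtracting: 1 hour and 30 minutes = 90 minutes
340 - 90 = 250 minutes
= 4 hours and 10 minutes past 12:00 = 4:10

Final answer: 4:10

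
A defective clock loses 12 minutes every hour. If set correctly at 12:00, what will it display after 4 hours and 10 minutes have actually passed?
For every 60 true minutes, the faulty clock advances 60 - 12 = 48 minutes.
True elapsed: 4 hours and 10 minutes = 250 minutes.
Faulty clock advances: 250 x 48/60 = 200 minutes (drift: 50 minutes behind).
Shown time: 12:00 + 200 minutes = 3:20.

Final answer: 3:20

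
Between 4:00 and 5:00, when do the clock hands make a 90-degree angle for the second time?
At t minutes past 4:00, the hour hand is at 30 x 4 + 0.5t degrees and the minute hand is at 6t degrees.
The smaller angle between them is 90 degrees when |30H - 5.5t| = 90 or |30H - 5.5t| = 270.
With H = 4, solve 30 x 4 - 5.5t = +/- target for each target:
  t = (30 x 4 - 90) / 5.5 = 5.45
  t = (30 x 4 + 90) / 5.5 = 38.18
  t = (30 x 4 - 270) / 5.5 = -27.27 (outside (0, 60))
  t = (30 x 4 + 270) / 5.5 = 70.91 (outside (0, 60))
Valid solutions in (0, 60): {5.45, 38.18} minutes.
The second occurrence is t = 38.18 minutes.
The hands form a 90-degree angle at 38.18 minutes past 4:00.

Final answer: 38.18 minutes past 4:00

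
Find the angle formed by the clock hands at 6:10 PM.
Hour hand position: 6 x 30 + 10 x 0.5 = 185 degrees
Minute hand position: 10 x 6 = 60 degrees
Difference: |185 - 60| = 125 degrees
The angle between the hands is 125 degrees

Final answer: 125 degrees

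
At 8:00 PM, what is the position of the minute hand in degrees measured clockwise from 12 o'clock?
The minute hand moves 6 degrees per minute.
At 8:00: 0 x 6 = 0 degrees

Final answer: 0 degrees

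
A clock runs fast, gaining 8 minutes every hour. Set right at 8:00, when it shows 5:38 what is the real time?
For every 60 true minutes, the faulty clock advances 68 minutes, so 1 faulty-clock minute corresponds to 60/68 true minutes.
From 8:00 to 5:38 on the faulty dial is 578 minutes.
True elapsed: 578 x 60/68 = 510 minutes = 8 hours and 30 minutes.
True time: 8:00 + 8 hours and 30 minutes = 4:30.

Final answer: 4:30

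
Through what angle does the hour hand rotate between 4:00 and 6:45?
The hour hand moves 0.5 degrees per minute.
Time elapsed: 6:45 - 4:00 = 165 minutes
Angular displacement: 165 x 0.5 = 82.5 degrees

Final answer: 82.5 degrees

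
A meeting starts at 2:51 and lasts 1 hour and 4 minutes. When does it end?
Starting time: 2:51
Adding 4 minutes to 51 minutes: 51 + 4 = 55 minutes
Adding 1 hour: 2 + 1 = 3
Final time: 3:55

Final answer: 3:55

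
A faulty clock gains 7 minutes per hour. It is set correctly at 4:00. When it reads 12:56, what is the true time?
For every 60 true minutes, the faulty clock advances 67 minutes, so 1 faulty-clock minute corresponds to 60/67 true minutes.
From 4:00 to 12:56 on the faulty dial is 536 minutes.
True elapsed: 536 x 60/67 = 480 minutes = 8 hours.
True time: 4:00 + 8 hours = 12:00.

Final answer: 12:00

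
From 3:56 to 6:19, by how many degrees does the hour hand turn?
The hour hand moves 0.5 degrees per minute.
Time elapsed: 6:19 - 3:56 = 143 minutes
Angular displacement: 143 x 0.5 = 71.5 degrees

Final answer: 71.5 degrees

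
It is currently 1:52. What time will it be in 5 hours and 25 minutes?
Starting time: 1:52
Adding 25 minutes to 52 minutes: 52 + 25 = 77 minutes = 1 hour and 17 minutes
Adding 5 hours: 1 + 5 + 1 (carry) = 7
Final time: 7:17

Final answer: 7:17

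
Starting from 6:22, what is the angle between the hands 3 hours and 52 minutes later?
First find the time 3 hours and 52 minutes after 6:22.
Total minutes: 6 x 60 + 22 + 3 x 60 + 52 = 614.
614 mod 720 = 614 minutes = 10:14.
Now compute the angle at 10:14:
Hour hand: 10 x 30 + 14 x 0.5 = 307 degrees
Minute hand: 14 x 6 = 84 degrees
Difference: |307 - 84| = 223 degrees
Smaller angle: 360 - 223 = 137 degrees

Final answer: 137 degrees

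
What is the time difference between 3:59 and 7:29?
From 3:59 to 7:29:
(7 x 60 + 29) - (3 x 60 + 59) = 449 - 239 = 210 minutes
= 3 hours and 30 minutes

Final answer: 3 hours and 30 minutes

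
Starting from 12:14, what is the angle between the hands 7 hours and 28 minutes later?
First find the time 7 hours and 28 minutes after 12:14.
Total minutes: 12 x 60 + 14 + 7 x 60 + 28 = 1182.
1182 mod 720 = 462 minutes = 7:42.
Now compute the angle at 7:42:
Hour hand: 7 x 30 + 42 x 0.5 = 231 degrees
Minute hand: 42 x 6 = 252 degrees
Difference: |231 - 252| = 21 degrees
The angle is 21 degrees

Final answer: 21 degrees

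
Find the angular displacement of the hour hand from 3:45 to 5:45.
The hour hand moves 0.5 degrees per minute.
Time elapsed: 5:45 - 3:45 = 120 minutes
Angular displacement: 120 x 0.5 = 60 degrees

Final answer: 60 degrees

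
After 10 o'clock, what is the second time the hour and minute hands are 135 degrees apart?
At t minutes past 10:00, the hour hand is at 30 x 10 + 0.5t degrees and the minute hand is at 6t degrees.
The smaller angle between them is 135 degrees when |30H - 5.5t| = 135 or |30H - 5.5t| = 225.
With H = 10, solve 30 x 10 - 5.5t = +/- target for each target:
  t = (30 x 10 - 135) / 5.5 = 30
  t = (30 x 10 + 135) / 5.5 = 79.09 (outside (0, 60))
  t = (30 x 10 - 225) / 5.5 = 13.64
  t = (30 x 10 + 225) / 5.5 = 95.45 (outside (0, 60))
Valid solutions in (0, 60): {13.64, 30} minutes.
The second occurrence is t = 30 minutes.
The hands form a 135-degree angle at 30 minutes past 10:00.

Final answer: 30 minutes past 10:00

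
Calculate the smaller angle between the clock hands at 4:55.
Hour hand position: 4 x 30 + 55 x 0.5 = 147.5 degrees
Minute hand position: 55 x 6 = 330 degrees
Difference: |147.5 - 330| = 182.5 degrees
Since 182.5 > 180, the smaller angle is 360 - 182.5 = 177.5 degrees

Final answer: 177.5 degrees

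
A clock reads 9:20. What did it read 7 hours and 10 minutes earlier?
Starting time: 9:20 = 560 total minutes past 12:00
Subtracting: 7 hours and 10 minutes = 430 minutes
560 - 430 = 130 minutes
= 2 hours and 10 minutes past 12:00 = 2:10

Final answer: 2:10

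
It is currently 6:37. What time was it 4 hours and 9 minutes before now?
Starting time: 6:37 = 397 total minutes past 12:00
Subtracting: 4 hours and 9 minutes = 249 minutes
397 - 249 = 148 minutes
= 2 hours and 28 minutes past 12:00 = 2:28

Final answer: 2:28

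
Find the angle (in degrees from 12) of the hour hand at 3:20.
The hour hand moves 30 degrees per hour and 0.5 degrees per minute.
At 3:20: (3) x 30 + 20 x 0.5 = 90 + 10 = 100 degrees

Final answer: 100 degrees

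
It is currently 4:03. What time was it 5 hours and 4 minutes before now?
Starting time: 4:03 = 243 total minutes past 12:00
Subtracting: 5 hours and 4 minutes = 304 minutes
243 - 304 = -61 (negative, add 12 hours = 720) = 659 minutes
= 10 hours and 59 minutes past 12:00 = 10:59

Final answer: 10:59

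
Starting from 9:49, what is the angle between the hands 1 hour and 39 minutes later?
First find the time 1 hour and 39 minutes after 9:49.
Total minutes: 9 x 60 + 49 + 1 x 60 + 39 = 688.
688 mod 720 = 688 minutes = 11:28.
Now compute the angle at 11:28:
Hour hand: 11 x 30 + 28 x 0.5 = 344 degrees
Minute hand: 28 x 6 = 168 degrees
Difference: |344 - 168| = 176 degrees
The angle is 176 degrees

Final answer: 176 degrees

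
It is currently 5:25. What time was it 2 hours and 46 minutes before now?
Starting time: 5:25 = 325 total minutes past 12:00
Subtracting: 2 hours and 46 minutes = 166 minutes
325 - 166 = 159 minutes
= 2 hours and 39 minutes past 12:00 = 2:39

Final answer: 2:39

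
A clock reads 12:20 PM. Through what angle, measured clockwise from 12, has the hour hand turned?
The hour hand moves 30 degrees per hour and 0.5 degrees per minute.
At 12:20: (0) x 30 + 20 x 0.5 = 0 + 10 = 10 degrees

Final answer: 10 degrees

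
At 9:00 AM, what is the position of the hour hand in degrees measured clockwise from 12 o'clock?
The hour hand moves 30 degrees per hour and 0.5 degrees per minute.
At 9:00: (9) x 30 + 0 x 0.5 = 270 + 0 = 270 degrees

Final answer: 270 degrees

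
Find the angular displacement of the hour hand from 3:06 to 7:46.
The hour hand moves 0.5 degrees per minute.
Time elapsed: 7:46 - 3:06 = 280 minutes
Angular displacement: 280 x 0.5 = 140 degrees

Final answer: 140 degrees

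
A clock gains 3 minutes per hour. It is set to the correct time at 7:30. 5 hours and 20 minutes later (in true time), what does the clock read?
For every 60 true minutes, the faulty clock advances 60 + 3 = 63 minutes.
True elapsed: 5 hours and 20 minutes = 320 minutes.
Faulty clock advances: 320 x 63/60 = 336 minutes (drift: 16 minutes ahead).
Shown time: 7:30 + 336 minutes = 1:06.

Final answer: 1:06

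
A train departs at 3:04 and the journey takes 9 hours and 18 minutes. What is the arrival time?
Starting time: 3:04
Adding 18 minutes to 4 minutes: 4 + 18 = 22 minutes
Adding 9 hours: 3 + 9 = 12
Final time: 12:22

Final answer: 12:22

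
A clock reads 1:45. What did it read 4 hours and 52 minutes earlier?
Starting time: 1:45 = 105 total minutes past 12:00
Subtracting: 4 hours and 52 minutes = 292 minutes
105 - 292 = -187 (negative, add 12 hours = 720) = 533 minutes
= 8 hours and 53 minutes past 12:00 = 8:53

Final answer: 8:53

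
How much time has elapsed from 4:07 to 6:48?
From 4:07 to 6:48:
(6 x 60 + 48) - (4 x 60 + 7) = 408 - 247 = 161 minutes
= 2 hours and 41 minutes

Final answer: 2 hours and 41 minutes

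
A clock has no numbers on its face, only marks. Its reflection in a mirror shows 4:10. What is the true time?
Reflection across the vertical (12-6) axis maps a hand at angle A degrees to (360 - A) degrees, which sends a reading of T minutes past 12:00 to (720 - T) minutes past 12:00.
Mirror reads 4:10 = 250 minutes past 12:00.
Actual time: (720 - 250) mod 720 = 470 minutes = 7:50.

Final answer: 7:50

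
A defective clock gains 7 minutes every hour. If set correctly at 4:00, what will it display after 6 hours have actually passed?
For every 60 true minutes, the faulty clock advances 60 + 7 = 67 minutes.
True elapsed: 6 hours = 360 minutes.
Faulty clock advances: 360 x 67/60 = 402 minutes (drift: 42 minutes ahead).
Shown time: 4:00 + 402 minutes = 10:42.

Final answer: 10:42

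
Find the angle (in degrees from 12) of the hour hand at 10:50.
The hour hand moves 30 degrees per hour and 0.5 degrees per minute.
At 10:50: (10) x 30 + 50 x 0.5 = 300 + 25 = 325 degrees

Final answer: 325 degrees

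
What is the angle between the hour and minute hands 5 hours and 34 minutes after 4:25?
First find the time 5 hours and 34 minutes after 4:25.
Total minutes: 4 x 60 + 25 + 5 x 60 + 34 = 599.
599 mod 720 = 599 minutes = 9:59.
Now compute the angle at 9:59:
Hour hand: 9 x 30 + 59 x 0.5 = 299.5 degrees
Minute hand: 59 x 6 = 354 degrees
Difference: |299.5 - 354| = 54.5 degrees
The angle is 54.5 degrees

Final answer: 54.5 degrees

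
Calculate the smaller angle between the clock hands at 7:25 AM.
Hour hand position: 7 x 30 + 25 x 0.5 = 222.5 degrees
Minute hand position: 25 x 6 = 150 degrees
Difference: |222.5 - 150| = 72.5 degrees
The angle between the hands is 72.5 degrees

Final answer: 72.5 degrees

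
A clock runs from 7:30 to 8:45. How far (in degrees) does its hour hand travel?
The hour hand moves 0.5 degrees per minute.
Time elapsed: 8:45 - 7:30 = 75 minutes
Angular displacement: 75 x 0.5 = 37.5 degrees

Final answer: 37.5 degrees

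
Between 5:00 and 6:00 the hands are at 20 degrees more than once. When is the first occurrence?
At t minutes past 5:00, the hour hand is at 30 x 5 + 0.5t degrees and the minute hand is at 6t degrees.
The smaller angle between them is 20 degrees when |30H - 5.5t| = 20 or |30H - 5.5t| = 340.
With H = 5, solve 30 x 5 - 5.5t = +/- target for each target:
  t = (30 x 5 - 20) / 5.5 = 23.64
  t = (30 x 5 + 20) / 5.5 = 30.91
  t = (30 x 5 - 340) / 5.5 = -34.55 (outside (0, 60))
  t = (30 x 5 + 340) / 5.5 = 89.09 (outside (0, 60))
Valid solutions in (0, 60): {23.64, 30.91} minutes.
The first occurrence is t = 23.64 minutes.
The hands form a 20-degree angle at 23.64 minutes past 5:00.

Final answer: 23.64 minutes past 5:00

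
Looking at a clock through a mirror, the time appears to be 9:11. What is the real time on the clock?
Reflection across the vertical (12-6) axis maps a hand at angle A degrees to (360 - A) degrees, which sends a reading of T minutes past 12:00 to (720 - T) minutes past 12:00.
Mirror reads 9:11 = 551 minutes past 12:00.
Actual time: (720 - 551) mod 720 = 169 minutes = 2:49.

Final answer: 2:49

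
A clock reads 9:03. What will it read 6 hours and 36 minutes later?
Starting time: 9:03
Adding 36 minutes to 3 minutes: 3 + 36 = 39 minutes
Adding 6 hours: 9 + 6 = 15 - 12 = 3
Final time: 3:39

Final answer: 3:39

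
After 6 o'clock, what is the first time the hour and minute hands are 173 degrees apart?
At t minutes past 6:00, the hour hand is at 30 x 6 + 0.5t degrees and the minute hand is at 6t degrees.
The smaller angle between them is 173 degrees when |30H - 5.5t| = 173 or |30H - 5.5t| = 187.
With H = 6, solve 30 x 6 - 5.5t = +/- target for each target:
  t = (30 x 6 - 173) / 5.5 = 1.27
  t = (30 x 6 + 173) / 5.5 = 64.18 (outside (0, 60))
  t = (30 x 6 - 187) / 5.5 = -1.27 (outside (0, 60))
  t = (30 x 6 + 187) / 5.5 = 66.73 (outside (0, 60))
Valid solutions in (0, 60): {1.27} minutes.
The first occurrence is t = 1.27 minutes.
The hands form a 173-degree angle at 1.27 minutes past 6:00.

Final answer: 1.27 minutes past 6:00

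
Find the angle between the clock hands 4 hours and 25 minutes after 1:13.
First find the time 4 hours and 25 minutes after 1:13.
Total minutes: 1 x 60 + 13 + 4 x 60 + 25 = 338.
338 mod 720 = 338 minutes = 5:38.
Now compute the angle at 5:38:
Hour hand: 5 x 30 + 38 x 0.5 = 169 degrees
Minute hand: 38 x 6 = 228 degrees
Difference: |169 - 228| = 59 degrees
The angle is 59 degrees

Final answer: 59 degrees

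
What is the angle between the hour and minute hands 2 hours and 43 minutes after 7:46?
First find the time 2 hours and 43 minutes after 7:46.
Total minutes: 7 x 60 + 46 + 2 x 60 + 43 = 629.
629 mod 720 = 629 minutes = 10:29.
Now compute the angle at 10:29:
Hour hand: 10 x 30 + 29 x 0.5 = 314.5 degrees
Minute hand: 29 x 6 = 174 degrees
Difference: |314.5 - 174| = 140.5 degrees
The angle is 140.5 degrees

Final answer: 140.5 degrees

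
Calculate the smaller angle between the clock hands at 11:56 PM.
Hour hand position: 11 x 30 + 56 x 0.5 = 358 degrees
Minute hand position: 56 x 6 = 336 degrees
Difference: |358 - 336| = 22 degrees
The angle between the hands is 22 degrees

Final answer: 22 degrees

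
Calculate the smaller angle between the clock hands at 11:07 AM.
Hour hand position: 11 x 30 + 7 x 0.5 = 333.5 degrees
Minute hand position: 7 x 6 = 42 degrees
Difference: |333.5 - 42| = 291.5 degrees
Since 291.5 > 180, the smaller angle is 360 - 291.5 = 68.5 degrees

Final answer: 68.5 degrees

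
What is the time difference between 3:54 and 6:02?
From 3:54 to 6:02:
(6 x 60 + 2) - (3 x 60 + 54) = 362 - 234 = 128 minutes
= 2 hours and 8 minutes

Final answer: 2 hours and 8 minutes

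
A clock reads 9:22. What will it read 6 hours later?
Starting time: 9:22
Adding 0 minutes to 22 minutes: 22 + 0 = 22 minutes
Adding 6 hours: 9 + 6 = 15 - 12 = 3
Final time: 3:22

Final answer: 3:22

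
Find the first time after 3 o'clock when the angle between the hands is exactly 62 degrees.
At t minutes past 3:00, the hour hand is at 30 x 3 + 0.5t degrees and the minute hand is at 6t degrees.
The smaller angle between them is 62 degrees when |30H - 5.5t| = 62 or |30H - 5.5t| = 298.
With H = 3, solve 30 x 3 - 5.5t = +/- target for each target:
  t = (30 x 3 - 62) / 5.5 = 5.09
  t = (30 x 3 + 62) / 5.5 = 27.64
  t = (30 x 3 - 298) / 5.5 = -37.82 (outside (0, 60))
  t = (30 x 3 + 298) / 5.5 = 70.55 (outside (0, 60))
Valid solutions in (0, 60): {5.09, 27.64} minutes.
The first occurrence is t = 5.09 minutes.
The hands form a 62-degree angle at 5.09 minutes past 3:00.

Final answer: 5.09 minutes past 3:00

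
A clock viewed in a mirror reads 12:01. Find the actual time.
Reflection across the vertical (12-6) axis maps a hand at angle A degrees to (360 - A) degrees, which sends a reading of T minutes past 12:00 to (720 - T) minutes past 12:00.
Mirror reads 12:01 = 1 minutes past 12:00.
Actual time: (720 - 1) mod 720 = 719 minutes = 11:59.

Final answer: 11:59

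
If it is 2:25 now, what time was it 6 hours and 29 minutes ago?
Starting time: 2:25 = 145 total minutes past 12:00
Subtracting: 6 hours and 29 minutes = 389 minutes
145 - 389 = -244 (negative, add 12 hours = 720) = 476 minutes
= 7 hours and 56 minutes past 12:00 = 7:56

Final answer: 7:56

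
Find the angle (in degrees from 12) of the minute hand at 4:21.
The minute hand moves 6 degrees per minute.
At 4:21: 21 x 6 = 126 degrees

Final answer: 126 degrees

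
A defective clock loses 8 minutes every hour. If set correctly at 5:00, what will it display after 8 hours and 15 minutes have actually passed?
For every 60 true minutes, the faulty clock advances 60 - 8 = 52 minutes.
True elapsed: 8 hours and 15 minutes = 495 minutes.
Faulty clock advances: 495 x 52/60 = 429 minutes (drift: 66 minutes behind).
Shown time: 5:00 + 429 minutes = 12:09.

Final answer: 12:09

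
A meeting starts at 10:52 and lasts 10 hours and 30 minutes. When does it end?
Starting time: 10:52
Adding 30 minutes to 52 minutes: 52 + 30 = 82 minutes = 1 hour and 22 minutes
Adding 10 hours: 10 + 10 + 1 (carry) = 21 - 12 = 9
Final time: 9:22

Final answer: 9:22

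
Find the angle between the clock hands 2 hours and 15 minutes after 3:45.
First find the time 2 hours and 15 minutes after 3:45.
Total minutes: 3 x 60 + 45 + 2 x 60 + 15 = 360.
360 mod 720 = 360 minutes = 6:00.
Now compute the angle at 6:00:
Hour hand: 6 x 30 + 0 x 0.5 = 180 degrees
Minute hand: 0 x 6 = 0 degrees
Difference: |180 - 0| = 180 degrees
The angle is 180 degrees

Final answer: 180 degrees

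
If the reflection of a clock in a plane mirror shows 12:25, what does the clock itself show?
Reflection across the vertical (12-6) axis maps a hand at angle A degrees to (360 - A) degrees, which sends a reading of T minutes past 12:00 to (720 - T) minutes past 12:00.
Mirror reads 12:25 = 25 minutes past 12:00.
Actual time: (720 - 25) mod 720 = 695 minutes = 11:35.

Final answer: 11:35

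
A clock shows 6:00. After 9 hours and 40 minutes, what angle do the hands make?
First find the time 9 hours and 40 minutes after 6:00.
Total minutes: 6 x 60 + 0 + 9 x 60 + 40 = 940.
940 mod 720 = 220 minutes = 3:40.
Now compute the angle at 3:40:
Hour hand: 3 x 30 + 40 x 0.5 = 110 degrees
Minute hand: 40 x 6 = 240 degrees
Difference: |110 - 240| = 130 degrees
The angle is 130 degrees

Final answer: 130 degrees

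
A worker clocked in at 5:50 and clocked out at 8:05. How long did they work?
From 5:50 to 8:05:
(8 x 60 + 5) - (5 x 60 + 50) = 485 - 350 = 135 minutes
= 2 hours and 15 minutes

Final answer: 2 hours and 15 minutes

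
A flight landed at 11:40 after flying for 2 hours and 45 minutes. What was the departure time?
Starting time: 11:40 = 700 total minutes past 12:00
Subtracting: 2 hours and 45 minutes = 165 minutes
700 - 165 = 535 minutes
= 8 hours and 55 minutes past 12:00 = 8:55

Final answer: 8:55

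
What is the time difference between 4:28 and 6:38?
From 4:28 to 6:38:
(6 x 60 + 38) - (4 x 60 + 28) = 398 - 268 = 130 minutes
= 2 hours and 10 minutes

Final answer: 2 hours and 10 minutes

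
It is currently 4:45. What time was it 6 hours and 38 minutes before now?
Starting time: 4:45 = 285 total minutes past 12:00
Subtracting: 6 hours and 38 minutes = 398 minutes
285 - 398 = -113 (negative, add 12 hours = 720) = 607 minutes
= 10 hours and 7 minutes past 12:00 = 10:07

Final answer: 10:07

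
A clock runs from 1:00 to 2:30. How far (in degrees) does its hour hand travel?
The hour hand moves 0.5 degrees per minute.
Time elapsed: 2:30 - 1:00 = 90 minutes
Angular displacement: 90 x 0.5 = 45 degrees

Final answer: 45 degrees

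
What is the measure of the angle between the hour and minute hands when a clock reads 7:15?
Hour hand position: 7 x 30 + 15 x 0.5 = 217.5 degrees
Minute hand position: 15 x 6 = 90 degrees
Difference: |217.5 - 90| = 127.5 degrees
The angle between the hands is 127.5 degrees

Final answer: 127.5 degrees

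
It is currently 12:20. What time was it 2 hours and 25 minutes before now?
Starting time: 12:20 = 20 total minutes past 12:00
Subtracting: 2 hours and 25 minutes = 145 minutes
20 - 145 = -125 (negative, add 12 hours = 720) = 595 minutes
= 9 hours and 55 minutes past 12:00 = 9:55

Final answer: 9:55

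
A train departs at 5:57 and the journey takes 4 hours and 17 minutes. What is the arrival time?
Starting time: 5:57
Adding 17 minutes to 57 minutes: 57 + 17 = 74 minutes = 1 hour and 14 minutes
Adding 4 hours: 5 + 4 + 1 (carry) = 10
Final time: 10:14

Final answer: 10:14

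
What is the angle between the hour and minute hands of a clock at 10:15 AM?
Hour hand position: 10 x 30 + 15 x 0.5 = 307.5 degrees
Minute hand position: 15 x 6 = 90 degrees
Difference: |307.5 - 90| = 217.5 degrees
Since 217.5 > 180, the smaller angle is 360 - 217.5 = 142.5 degrees

Final answer: 142.5 degrees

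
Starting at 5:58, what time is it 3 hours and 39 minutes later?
Starting time: 5:58
Adding 39 minutes to 58 minutes: 58 + 39 = 97 minutes = 1 hour and 37 minutes
Adding 3 hours: 5 + 3 + 1 (carry) = 9
Final time: 9:37

Final answer: 9:37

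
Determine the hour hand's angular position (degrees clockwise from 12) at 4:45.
The hour hand moves 30 degrees per hour and 0.5 degrees per minute.
At 4:45: (4) x 30 + 45 x 0.5 = 120 + 22.5 = 142.5 degrees

Final answer: 142.5 degrees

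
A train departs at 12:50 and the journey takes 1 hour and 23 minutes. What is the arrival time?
Starting time: 12:50
Adding 23 minutes to 50 minutes: 50 + 23 = 73 minutes = 1 hour and 13 minutes
Adding 1 hour: 12 + 1 + 1 (carry) = 14 - 12 = 2
Final time: 2:13

Final answer: 2:13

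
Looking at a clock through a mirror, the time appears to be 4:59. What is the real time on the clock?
Reflection across the vertical (12-6) axis maps a hand at angle A degrees to (360 - A) degrees, which sends a reading of T minutes past 12:00 to (720 - T) minutes past 12:00.
Mirror reads 4:59 = 299 minutes past 12:00.
Actual time: (720 - 299) mod 720 = 421 minutes = 7:01.

Final answer: 7:01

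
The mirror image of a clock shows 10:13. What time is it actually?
Reflection across the vertical (12-6) axis maps a hand at angle A degrees to (360 - A) degrees, which sends a reading of T minutes past 12:00 to (720 - T) minutes past 12:00.
Mirror reads 10:13 = 613 minutes past 12:00.
Actual time: (720 - 613) mod 720 = 107 minutes = 1:47.

Final answer: 1:47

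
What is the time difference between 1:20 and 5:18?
From 1:20 to 5:18:
(5 x 60 + 18) - (1 x 60 + 20) = 318 - 80 = 238 minutes
= 3 hours and 58 minutes

Final answer: 3 hours and 58 minutes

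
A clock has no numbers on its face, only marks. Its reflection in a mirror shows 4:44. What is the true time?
Reflection across the vertical (12-6) axis maps a hand at angle A degrees to (360 - A) degrees, which sends a reading of T minutes past 12:00 to (720 - T) minutes past 12:00.
Mirror reads 4:44 = 284 minutes past 12:00.
Actual time: (720 - 284) mod 720 = 436 minutes = 7:16.

Final answer: 7:16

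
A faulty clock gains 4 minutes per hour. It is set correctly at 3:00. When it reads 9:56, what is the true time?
For every 60 true minutes, the faulty clock advances 64 minutes, so 1 faulty-clock minute corresponds to 60/64 true minutes.
From 3:00 to 9:56 on the faulty dial is 416 minutes.
True elapsed: 416 x 60/64 = 390 minutes = 6 hours and 30 minutes.
True time: 3:00 + 6 hours and 30 minutes = 9:30.

Final answer: 9:30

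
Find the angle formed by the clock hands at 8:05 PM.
Hour hand position: 8 x 30 + 5 x 0.5 = 242.5 degrees
Minute hand position: 5 x 6 = 30 degrees
Difference: |242.5 - 30| = 212.5 degrees
Since 212.5 > 180, the smaller angle is 360 - 212.5 = 147.5 degrees

Final answer: 147.5 degrees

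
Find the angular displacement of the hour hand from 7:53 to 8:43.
The hour hand moves 0.5 degrees per minute.
Time elapsed: 8:43 - 7:53 = 50 minutes
Angular displacement: 50 x 0.5 = 25 degrees

Final answer: 25 degrees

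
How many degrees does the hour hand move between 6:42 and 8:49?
The hour hand moves 0.5 degrees per minute.
Time elapsed: 8:49 - 6:42 = 127 minutes
Angular displacement: 127 x 0.5 = 63.5 degrees

Final answer: 63.5 degrees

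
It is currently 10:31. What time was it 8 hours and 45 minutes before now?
Starting time: 10:31 = 631 total minutes past 12:00
Subtracting: 8 hours and 45 minutes = 525 minutes
631 - 525 = 106 minutes
= 1 hour and 46 minutes past 12:00 = 1:46

Final answer: 1:46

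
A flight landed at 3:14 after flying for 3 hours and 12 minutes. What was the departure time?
Starting time: 3:14 = 194 total minutes past 12:00
Subtracting: 3 hours and 12 minutes = 192 minutes
194 - 192 = 2 minutes
= 2 minutes past 12:00 = 12:02

Final answer: 12:02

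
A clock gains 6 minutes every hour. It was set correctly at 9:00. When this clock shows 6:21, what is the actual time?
For every 60 true minutes, the faulty clock advances 66 minutes, so 1 faulty-clock minute corresponds to 60/66 true minutes.
From 9:00 to 6:21 on the faulty dial is 561 minutes.
True elapsed: 561 x 60/66 = 510 minutes = 8 hours and 30 minutes.
True time: 9:00 + 8 hours and 30 minutes = 5:30.

Final answer: 5:30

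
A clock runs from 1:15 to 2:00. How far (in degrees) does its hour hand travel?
The hour hand moves 0.5 degrees per minute.
Time elapsed: 2:00 - 1:15 = 45 minutes
Angular displacement: 45 x 0.5 = 22.5 degrees

Final answer: 22.5 degrees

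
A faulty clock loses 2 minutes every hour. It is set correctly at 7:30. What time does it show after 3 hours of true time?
For every 60 true minutes, the faulty clock advances 60 - 2 = 58 minutes.
True elapsed: 3 hours = 180 minutes.
Faulty clock advances: 180 x 58/60 = 174 minutes (drift: 6 minutes behind).
Shown time: 7:30 + 174 minutes = 10:24.

Final answer: 10:24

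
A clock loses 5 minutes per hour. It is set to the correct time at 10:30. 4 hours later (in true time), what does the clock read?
For every 60 true minutes, the faulty clock advances 60 - 5 = 55 minutes.
True elapsed: 4 hours = 240 minutes.
Faulty clock advances: 240 x 55/60 = 220 minutes (drift: 20 minutes behind).
Shown time: 10:30 + 220 minutes = 2:10.

Final answer: 2:10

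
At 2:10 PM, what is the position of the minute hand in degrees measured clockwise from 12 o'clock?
The minute hand moves 6 degrees per minute.
At 2:10: 10 x 6 = 60 degrees

Final answer: 60 degrees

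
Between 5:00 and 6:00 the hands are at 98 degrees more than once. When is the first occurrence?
At t minutes past 5:00, the hour hand is at 30 x 5 + 0.5t degrees and the minute hand is at 6t degrees.
The smaller angle between them is 98 degrees when |30H - 5.5t| = 98 or |30H - 5.5t| = 262.
With H = 5, solve 30 x 5 - 5.5t = +/- target for each target:
  t = (30 x 5 - 98) / 5.5 = 9.45
  t = (30 x 5 + 98) / 5.5 = 45.09
  t = (30 x 5 - 262) / 5.5 = -20.36 (outside (0, 60))
  t = (30 x 5 + 262) / 5.5 = 74.91 (outside (0, 60))
Valid solutions in (0, 60): {9.45, 45.09} minutes.
The first occurrence is t = 9.45 minutes.
The hands form a 98-degree angle at 9.45 minutes past 5:00.

Final answer: 9.45 minutes past 5:00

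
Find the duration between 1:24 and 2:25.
From 1:24 to 2:25:
(2 x 60 + 25) - (1 x 60 + 24) = 145 - 84 = 61 minutes
= 1 hour and 1 minute

Final answer: 1 hour and 1 minute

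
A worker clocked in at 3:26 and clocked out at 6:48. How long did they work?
From 3:26 to 6:48:
(6 x 60 + 48) - (3 x 60 + 26) = 408 - 206 = 202 minutes
= 3 hours and 22 minutes

Final answer: 3 hours and 22 minutes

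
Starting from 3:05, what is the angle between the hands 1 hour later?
First find the time 1 hour after 3:05.
Total minutes: 3 x 60 + 5 + 1 x 60 + 0 = 245.
245 mod 720 = 245 minutes = 4:05.
Now compute the angle at 4:05:
Hour hand: 4 x 30 + 5 x 0.5 = 122.5 degrees
Minute hand: 5 x 6 = 30 degrees
Difference: |122.5 - 30| = 92.5 degrees
The angle is 92.5 degrees

Final answer: 92.5 degrees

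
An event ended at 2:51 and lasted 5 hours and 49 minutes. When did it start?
Starting time: 2:51 = 171 total minutes past 12:00
Subtracting: 5 hours and 49 minutes = 349 minutes
171 - 349 = -178 (negative, add 12 hours = 720) = 542 minutes
= 9 hours and 2 minutes past 12:00 = 9:02

Final answer: 9:02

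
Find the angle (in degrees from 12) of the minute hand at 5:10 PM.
The minute hand moves 6 degrees per minute.
At 5:10: 10 x 6 = 60 degrees

Final answer: 60 degrees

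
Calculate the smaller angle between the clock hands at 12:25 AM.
Hour hand position: 0 x 30 + 25 x 0.5 = 12.5 degrees
Minute hand position: 25 x 6 = 150 degrees
Difference: |12.5 - 150| = 137.5 degrees
The angle between the hands is 137.5 degrees

Final answer: 137.5 degrees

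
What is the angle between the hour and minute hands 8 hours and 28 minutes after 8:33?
First find the time 8 hours and 28 minutes after 8:33.
Total minutes: 8 x 60 + 33 + 8 x 60 + 28 = 1021.
1021 mod 720 = 301 minutes = 5:01.
Now compute the angle at 5:01:
Hour hand: 5 x 30 + 1 x 0.5 = 150.5 degrees
Minute hand: 1 x 6 = 6 degrees
Difference: |150.5 - 6| = 144.5 degrees
The angle is 144.5 degrees

Final answer: 144.5 degrees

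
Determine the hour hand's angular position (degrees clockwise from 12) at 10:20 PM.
The hour hand moves 30 degrees per hour and 0.5 degrees per minute.
At 10:20: (10) x 30 + 20 x 0.5 = 300 + 10 = 310 degrees

Final answer: 310 degrees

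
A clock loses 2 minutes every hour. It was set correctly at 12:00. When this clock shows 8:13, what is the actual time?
For every 60 true minutes, the faulty clock advances 58 minutes, so 1 faulty-clock minute corresponds to 60/58 true minutes.
From 12:00 to 8:13 on the faulty dial is 493 minutes.
True elapsed: 493 x 60/58 = 510 minutes = 8 hours and 30 minutes.
True time: 12:00 + 8 hours and 30 minutes = 8:30.

Final answer: 8:30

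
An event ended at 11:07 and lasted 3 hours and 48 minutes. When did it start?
Starting time: 11:07 = 667 total minutes past 12:00
Subtracting: 3 hours and 48 minutes = 228 minutes
667 - 228 = 439 minutes
= 7 hours and 19 minutes past 12:00 = 7:19

Final answer: 7:19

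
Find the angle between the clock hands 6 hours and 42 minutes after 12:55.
First find the time 6 hours and 42 minutes after 12:55.
Total minutes: 12 x 60 + 55 + 6 x 60 + 42 = 1177.
1177 mod 720 = 457 minutes = 7:37.
Now compute the angle at 7:37:
Hour hand: 7 x 30 + 37 x 0.5 = 228.5 degrees
Minute hand: 37 x 6 = 222 degrees
Difference: |228.5 - 222| = 6.5 degrees
The angle is 6.5 degrees

Final answer: 6.5 degrees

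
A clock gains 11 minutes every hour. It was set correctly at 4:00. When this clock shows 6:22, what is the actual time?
For every 60 true minutes, the faulty clock advances 71 minutes, so 1 faulty-clock minute corresponds to 60/71 true minutes.
From 4:00 to 6:22 on the faulty dial is 142 minutes.
True elapsed: 142 x 60/71 = 120 minutes = 2 hours.
True time: 4:00 + 2 hours = 6:00.

Final answer: 6:00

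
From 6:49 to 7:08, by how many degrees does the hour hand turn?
The hour hand moves 0.5 degrees per minute.
Time elapsed: 7:08 - 6:49 = 19 minutes
Angular displacement: 19 x 0.5 = 9.5 degrees

Final answer: 9.5 degrees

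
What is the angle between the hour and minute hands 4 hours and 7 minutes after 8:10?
First find the time 4 hours and 7 minutes after 8:10.
Total minutes: 8 x 60 + 10 + 4 x 60 + 7 = 737.
737 mod 720 = 17 minutes = 12:17.
Now compute the angle at 12:17:
Hour hand: 0 x 30 + 17 x 0.5 = 8.5 degrees
Minute hand: 17 x 6 = 102 degrees
Difference: |8.5 - 102| = 93.5 degrees
The angle is 93.5 degrees

Final answer: 93.5 degrees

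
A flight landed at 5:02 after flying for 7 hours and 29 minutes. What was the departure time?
Starting time: 5:02 = 302 total minutes past 12:00
Subtracting: 7 hours and 29 minutes = 449 minutes
302 - 449 = -147 (negative, add 12 hours = 720) = 573 minutes
= 9 hours and 33 minutes past 12:00 = 9:33

Final answer: 9:33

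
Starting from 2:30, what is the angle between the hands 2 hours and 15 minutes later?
First find the time 2 hours and 15 minutes after 2:30.
Total minutes: 2 x 60 + 30 + 2 x 60 + 15 = 285.
285 mod 720 = 285 minutes = 4:45.
Now compute the angle at 4:45:
Hour hand: 4 x 30 + 45 x 0.5 = 142.5 degrees
Minute hand: 45 x 6 = 270 degrees
Difference: |142.5 - 270| = 127.5 degrees
The angle is 127.5 degrees

Final answer: 127.5 degrees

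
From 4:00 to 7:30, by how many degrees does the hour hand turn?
The hour hand moves 0.5 degrees per minute.
Time elapsed: 7:30 - 4:00 = 210 minutes
Angular displacement: 210 x 0.5 = 105 degrees

Final answer: 105 degrees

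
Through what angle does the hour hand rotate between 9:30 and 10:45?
The hour hand moves 0.5 degrees per minute.
Time elapsed: 10:45 - 9:30 = 75 minutes
Angular displacement: 75 x 0.5 = 37.5 degrees

Final answer: 37.5 degrees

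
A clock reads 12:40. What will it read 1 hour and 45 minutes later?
Starting time: 12:40
Adding 45 minutes to 40 minutes: 40 + 45 = 85 minutes = 1 hour and 25 minutes
Adding 1 hour: 12 + 1 + 1 (carry) = 14 - 12 = 2
Final time: 2:25

Final answer: 2:25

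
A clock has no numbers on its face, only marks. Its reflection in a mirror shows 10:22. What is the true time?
Reflection across the vertical (12-6) axis maps a hand at angle A degrees to (360 - A) degrees, which sends a reading of T minutes past 12:00 to (720 - T) minutes past 12:00.
Mirror reads 10:22 = 622 minutes past 12:00.
Actual time: (720 - 622) mod 720 = 98 minutes = 1:38.

Final answer: 1:38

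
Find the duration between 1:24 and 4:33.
From 1:24 to 4:33:
(4 x 60 + 33) - (1 x 60 + 24) = 273 - 84 = 189 minutes
= 3 hours and 9 minutes

Final answer: 3 hours and 9 minutes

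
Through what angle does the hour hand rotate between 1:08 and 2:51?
The hour hand moves 0.5 degrees per minute.
Time elapsed: 2:51 - 1:08 = 103 minutes
Angular displacement: 103 x 0.5 = 51.5 degrees

Final answer: 51.5 degrees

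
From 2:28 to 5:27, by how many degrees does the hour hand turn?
The hour hand moves 0.5 degrees per minute.
Time elapsed: 5:27 - 2:28 = 179 minutes
Angular displacement: 179 x 0.5 = 89.5 degrees

Final answer: 89.5 degrees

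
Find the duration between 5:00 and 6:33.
From 5:00 to 6:33:
(6 x 60 + 33) - (5 x 60 + 0) = 393 - 300 = 93 minutes
= 1 hour and 33 minutes

Final answer: 1 hour and 33 minutes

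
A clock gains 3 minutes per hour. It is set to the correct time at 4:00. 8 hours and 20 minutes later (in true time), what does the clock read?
For every 60 true minutes, the faulty clock advances 60 + 3 = 63 minutes.
True elapsed: 8 hours and 20 minutes = 500 minutes.
Faulty clock advances: 500 x 63/60 = 525 minutes (drift: 25 minutes ahead).
Shown time: 4:00 + 525 minutes = 12:45.

Final answer: 12:45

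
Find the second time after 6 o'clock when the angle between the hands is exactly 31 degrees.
At t minutes past 6:00, the hour hand is at 30 x 6 + 0.5t degrees and the minute hand is at 6t degrees.
The smaller angle between them is 31 degrees when |30H - 5.5t| = 31 or |30H - 5.5t| = 329.
With H = 6, solve 30 x 6 - 5.5t = +/- target for each target:
  t = (30 x 6 - 31) / 5.5 = 27.09
  t = (30 x 6 + 31) / 5.5 = 38.36
  t = (30 x 6 - 329) / 5.5 = -27.09 (outside (0, 60))
  t = (30 x 6 + 329) / 5.5 = 92.55 (outside (0, 60))
Valid solutions in (0, 60): {27.09, 38.36} minutes.
The second occurrence is t = 38.36 minutes.
The hands form a 31-degree angle at 38.36 minutes past 6:00.

Final answer: 38.36 minutes past 6:00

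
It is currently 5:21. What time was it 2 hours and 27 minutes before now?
Starting time: 5:21 = 321 total minutes past 12:00
Subtracting: 2 hours and 27 minutes = 147 minutes
321 - 147 = 174 minutes
= 2 hours and 54 minutes past 12:00 = 2:54

Final answer: 2:54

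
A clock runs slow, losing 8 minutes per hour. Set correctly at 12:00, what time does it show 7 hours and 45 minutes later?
For every 60 true minutes, the faulty clock advances 60 - 8 = 52 minutes.
True elapsed: 7 hours and 45 minutes = 465 minutes.
Faulty clock advances: 465 x 52/60 = 403 minutes (drift: 62 minutes behind).
Shown time: 12:00 + 403 minutes = 6:43.

Final answer: 6:43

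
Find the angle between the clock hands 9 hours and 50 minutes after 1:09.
First find the time 9 hours and 50 minutes after 1:09.
Total minutes: 1 x 60 + 9 + 9 x 60 + 50 = 659.
659 mod 720 = 659 minutes = 10:59.
Now compute the angle at 10:59:
Hour hand: 10 x 30 + 59 x 0.5 = 329.5 degrees
Minute hand: 59 x 6 = 354 degrees
Difference: |329.5 - 354| = 24.5 degrees
The angle is 24.5 degrees

Final answer: 24.5 degrees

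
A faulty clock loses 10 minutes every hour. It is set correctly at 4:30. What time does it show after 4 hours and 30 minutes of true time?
For every 60 true minutes, the faulty clock advances 60 - 10 = 50 minutes.
True elapsed: 4 hours and 30 minutes = 270 minutes.
Faulty clock advances: 270 x 50/60 = 225 minutes (drift: 45 minutes behind).
Shown time: 4:30 + 225 minutes = 8:15.

Final answer: 8:15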